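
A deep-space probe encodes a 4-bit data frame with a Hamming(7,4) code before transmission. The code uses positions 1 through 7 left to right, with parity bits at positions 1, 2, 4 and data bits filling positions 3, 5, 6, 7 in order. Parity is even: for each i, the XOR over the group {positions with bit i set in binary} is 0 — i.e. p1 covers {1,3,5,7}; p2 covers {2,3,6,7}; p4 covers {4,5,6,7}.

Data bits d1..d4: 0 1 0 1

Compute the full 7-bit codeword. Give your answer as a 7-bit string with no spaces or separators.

0100101

Place data at non-parity positions: p1 p2 0 p4 1 0 1
p1 (pos 1,3,5,7): XOR of data positions = 0⊕1⊕1 = 0
p2 (pos 2,3,6,7): XOR of data positions = 0⊕0⊕1 = 1
p4 (pos 4,5,6,7): XOR of data positions = 1⊕0⊕1 = 0
Codeword: 0100101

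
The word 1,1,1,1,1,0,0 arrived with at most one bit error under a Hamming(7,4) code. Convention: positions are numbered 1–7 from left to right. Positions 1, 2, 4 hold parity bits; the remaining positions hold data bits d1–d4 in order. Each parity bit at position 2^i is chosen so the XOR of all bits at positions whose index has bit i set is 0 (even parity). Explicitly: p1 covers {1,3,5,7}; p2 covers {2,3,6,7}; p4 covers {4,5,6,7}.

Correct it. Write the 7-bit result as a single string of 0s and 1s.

s1 (pos 1,3,5,7): 1⊕1⊕1⊕0 = 1
s2 (pos 2,3,6,7): 1⊕1⊕0⊕0 = 0
s4 (pos 4,5,6,7): 1⊕1⊕0⊕0 = 0
Syndrome s4…s1 = 001 → error at position 1.
Flip position 1: 1111100 → 0111100

0111100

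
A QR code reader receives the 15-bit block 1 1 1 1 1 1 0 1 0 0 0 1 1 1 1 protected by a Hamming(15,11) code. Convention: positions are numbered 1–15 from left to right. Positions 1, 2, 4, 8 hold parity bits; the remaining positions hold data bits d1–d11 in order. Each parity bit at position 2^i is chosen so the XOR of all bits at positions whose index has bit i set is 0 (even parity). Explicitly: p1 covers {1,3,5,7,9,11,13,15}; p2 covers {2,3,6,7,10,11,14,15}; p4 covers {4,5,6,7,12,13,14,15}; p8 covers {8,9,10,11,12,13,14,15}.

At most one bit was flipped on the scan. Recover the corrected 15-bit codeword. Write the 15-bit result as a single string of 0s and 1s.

s1 (pos 1,3,5,7,9,11,13,15): 1⊕1⊕1⊕0⊕0⊕0⊕1⊕1 = 1
s2 (pos 2,3,6,7,10,11,14,15): 1⊕1⊕1⊕0⊕0⊕0⊕1⊕1 = 1
s4 (pos 4,5,6,7,12,13,14,15): 1⊕1⊕1⊕0⊕1⊕1⊕1⊕1 = 1
s8 (pos 8,9,10,11,12,13,14,15): 1⊕0⊕0⊕0⊕1⊕1⊕1⊕1 = 1
Syndrome s8…s1 = 1111 → error at position 15.
Flip position 15: 111111010001111 → 111111010001110

111111010001110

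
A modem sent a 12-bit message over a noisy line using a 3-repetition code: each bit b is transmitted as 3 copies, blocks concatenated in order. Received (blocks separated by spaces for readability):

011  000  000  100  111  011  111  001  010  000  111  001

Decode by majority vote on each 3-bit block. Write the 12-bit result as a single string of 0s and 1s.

Block 1 (011): 2 ones → 1
Block 2 (000): 0 ones → 0
Block 3 (000): 0 ones → 0
Block 4 (100): 1 one → 0
Block 5 (111): 3 ones → 1
Block 6 (011): 2 ones → 1
Block 7 (111): 3 ones → 1
Block 8 (001): 1 one → 0
Block 9 (010): 1 one → 0
Block 10 (000): 0 ones → 0
Block 11 (111): 3 ones → 1
Block 12 (001): 1 one → 0

100011100010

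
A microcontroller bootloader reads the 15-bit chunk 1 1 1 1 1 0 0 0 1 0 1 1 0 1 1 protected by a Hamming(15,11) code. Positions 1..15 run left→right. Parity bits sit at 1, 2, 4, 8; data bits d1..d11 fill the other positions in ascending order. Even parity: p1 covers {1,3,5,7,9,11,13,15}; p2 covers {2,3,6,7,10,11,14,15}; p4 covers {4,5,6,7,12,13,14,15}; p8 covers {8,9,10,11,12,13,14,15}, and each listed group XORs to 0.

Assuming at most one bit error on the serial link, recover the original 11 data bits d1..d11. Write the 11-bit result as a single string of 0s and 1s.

11001011001

s1 (pos 1,3,5,7,9,11,13,15): 1⊕1⊕1⊕0⊕1⊕1⊕0⊕1 = 0
s2 (pos 2,3,6,7,10,11,14,15): 1⊕1⊕0⊕0⊕0⊕1⊕1⊕1 = 1
s4 (pos 4,5,6,7,12,13,14,15): 1⊕1⊕0⊕0⊕1⊕0⊕1⊕1 = 1
s8 (pos 8,9,10,11,12,13,14,15): 0⊕1⊕0⊕1⊕1⊕0⊕1⊕1 = 1
Syndrome s8…s1 = 1110 → error at position 14.
Flip position 14: 111110001011011 → 111110001011001
Read data bits from positions 3,5,6,7,9,10,11,12,13,14,15: 11001011001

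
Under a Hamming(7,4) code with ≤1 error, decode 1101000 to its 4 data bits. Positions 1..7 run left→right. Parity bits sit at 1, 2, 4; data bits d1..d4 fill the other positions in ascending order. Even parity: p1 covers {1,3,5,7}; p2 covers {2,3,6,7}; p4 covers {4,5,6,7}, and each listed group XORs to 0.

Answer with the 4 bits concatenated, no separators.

s1 (pos 1,3,5,7): 1⊕0⊕0⊕0 = 1
s2 (pos 2,3,6,7): 1⊕0⊕0⊕0 = 1
s4 (pos 4,5,6,7): 1⊕0⊕0⊕0 = 1
Syndrome s4…s1 = 111 → error at position 7.
Flip position 7: 1101000 → 1101001
Read data bits from positions 3,5,6,7: 0001

0001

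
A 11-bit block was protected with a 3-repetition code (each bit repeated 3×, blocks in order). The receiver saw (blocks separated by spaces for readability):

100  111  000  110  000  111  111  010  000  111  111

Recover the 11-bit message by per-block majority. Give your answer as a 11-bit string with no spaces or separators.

01010110011

Block 1 (100): 1 one → 0
Block 2 (111): 3 ones → 1
Block 3 (000): 0 ones → 0
Block 4 (110): 2 ones → 1
Block 5 (000): 0 ones → 0
Block 6 (111): 3 ones → 1
Block 7 (111): 3 ones → 1
Block 8 (010): 1 one → 0
Block 9 (000): 0 ones → 0
Block 10 (111): 3 ones → 1
Block 11 (111): 3 ones → 1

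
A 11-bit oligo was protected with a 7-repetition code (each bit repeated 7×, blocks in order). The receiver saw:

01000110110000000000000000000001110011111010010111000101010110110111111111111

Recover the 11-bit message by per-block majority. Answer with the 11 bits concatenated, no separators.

Block 1 (0100011): 3 ones → 0
Block 2 (0110000): 2 ones → 0
Block 3 (0000000): 0 ones → 0
Block 4 (0000000): 0 ones → 0
Block 5 (0001110): 3 ones → 0
Block 6 (0111110): 5 ones → 1
Block 7 (1001011): 4 ones → 1
Block 8 (1000101): 3 ones → 0
Block 9 (0101101): 4 ones → 1
Block 10 (1011111): 6 ones → 1
Block 11 (1111111): 7 ones → 1

00000110111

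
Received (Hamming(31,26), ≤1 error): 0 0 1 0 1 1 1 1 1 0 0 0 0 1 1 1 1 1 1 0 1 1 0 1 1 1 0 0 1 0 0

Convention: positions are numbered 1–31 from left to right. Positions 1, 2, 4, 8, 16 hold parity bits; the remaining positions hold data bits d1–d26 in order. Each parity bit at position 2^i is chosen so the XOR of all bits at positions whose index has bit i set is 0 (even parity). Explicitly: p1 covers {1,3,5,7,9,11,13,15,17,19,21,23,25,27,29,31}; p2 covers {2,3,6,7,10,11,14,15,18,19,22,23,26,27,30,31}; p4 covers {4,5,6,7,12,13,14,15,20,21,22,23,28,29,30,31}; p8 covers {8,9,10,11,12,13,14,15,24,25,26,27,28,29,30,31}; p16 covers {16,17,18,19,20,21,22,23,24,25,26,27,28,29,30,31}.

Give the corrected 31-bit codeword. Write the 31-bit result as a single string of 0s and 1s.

0110111110000111111011011100100

s1 (pos 1,3,5,7,9,11,13,15,17,19,21,23,25,27,29,31): 0⊕1⊕1⊕1⊕1⊕0⊕0⊕1⊕1⊕1⊕1⊕0⊕1⊕0⊕1⊕0 = 0
s2 (pos 2,3,6,7,10,11,14,15,18,19,22,23,26,27,30,31): 0⊕1⊕1⊕1⊕0⊕0⊕1⊕1⊕1⊕1⊕1⊕0⊕1⊕0⊕0⊕0 = 1
s4 (pos 4,5,6,7,12,13,14,15,20,21,22,23,28,29,30,31): 0⊕1⊕1⊕1⊕0⊕0⊕1⊕1⊕0⊕1⊕1⊕0⊕0⊕1⊕0⊕0 = 0
s8 (pos 8,9,10,11,12,13,14,15,24,25,26,27,28,29,30,31): 1⊕1⊕0⊕0⊕0⊕0⊕1⊕1⊕1⊕1⊕1⊕0⊕0⊕1⊕0⊕0 = 0
s16 (pos 16,17,18,19,20,21,22,23,24,25,26,27,28,29,30,31): 1⊕1⊕1⊕1⊕0⊕1⊕1⊕0⊕1⊕1⊕1⊕0⊕0⊕1⊕0⊕0 = 0
Syndrome s16…s1 = 00010 → error at position 2.
Flip position 2: 0010111110000111111011011100100 → 0110111110000111111011011100100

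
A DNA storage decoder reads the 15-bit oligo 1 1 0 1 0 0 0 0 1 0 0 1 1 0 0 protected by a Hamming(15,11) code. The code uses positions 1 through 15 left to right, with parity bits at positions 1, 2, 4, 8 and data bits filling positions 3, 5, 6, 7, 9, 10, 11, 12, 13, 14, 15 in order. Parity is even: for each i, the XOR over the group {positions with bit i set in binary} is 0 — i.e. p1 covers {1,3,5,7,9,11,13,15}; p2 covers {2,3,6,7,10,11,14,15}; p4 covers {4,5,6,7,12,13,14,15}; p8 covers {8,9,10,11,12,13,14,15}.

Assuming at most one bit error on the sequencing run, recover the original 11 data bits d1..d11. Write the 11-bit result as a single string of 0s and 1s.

s1 (pos 1,3,5,7,9,11,13,15): 1⊕0⊕0⊕0⊕1⊕0⊕1⊕0 = 1
s2 (pos 2,3,6,7,10,11,14,15): 1⊕0⊕0⊕0⊕0⊕0⊕0⊕0 = 1
s4 (pos 4,5,6,7,12,13,14,15): 1⊕0⊕0⊕0⊕1⊕1⊕0⊕0 = 1
s8 (pos 8,9,10,11,12,13,14,15): 0⊕1⊕0⊕0⊕1⊕1⊕0⊕0 = 1
Syndrome s8…s1 = 1111 → error at position 15.
Flip position 15: 110100001001100 → 110100001001101
Read data bits from positions 3,5,6,7,9,10,11,12,13,14,15: 00001001101

00001001101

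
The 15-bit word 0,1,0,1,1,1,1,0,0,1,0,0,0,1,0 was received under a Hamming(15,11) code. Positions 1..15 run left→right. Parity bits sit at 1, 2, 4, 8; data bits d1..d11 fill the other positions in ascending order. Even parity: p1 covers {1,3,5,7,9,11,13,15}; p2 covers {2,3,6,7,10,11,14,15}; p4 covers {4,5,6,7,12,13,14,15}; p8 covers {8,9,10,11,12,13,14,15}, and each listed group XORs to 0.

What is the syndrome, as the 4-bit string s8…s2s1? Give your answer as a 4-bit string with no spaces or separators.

0110

s1 (pos 1,3,5,7,9,11,13,15): 0⊕0⊕1⊕1⊕0⊕0⊕0⊕0 = 0
s2 (pos 2,3,6,7,10,11,14,15): 1⊕0⊕1⊕1⊕1⊕0⊕1⊕0 = 1
s4 (pos 4,5,6,7,12,13,14,15): 1⊕1⊕1⊕1⊕0⊕0⊕1⊕0 = 1
s8 (pos 8,9,10,11,12,13,14,15): 0⊕0⊕1⊕0⊕0⊕0⊕1⊕0 = 0
Syndrome s8…s1 = 0110 → error at position 6.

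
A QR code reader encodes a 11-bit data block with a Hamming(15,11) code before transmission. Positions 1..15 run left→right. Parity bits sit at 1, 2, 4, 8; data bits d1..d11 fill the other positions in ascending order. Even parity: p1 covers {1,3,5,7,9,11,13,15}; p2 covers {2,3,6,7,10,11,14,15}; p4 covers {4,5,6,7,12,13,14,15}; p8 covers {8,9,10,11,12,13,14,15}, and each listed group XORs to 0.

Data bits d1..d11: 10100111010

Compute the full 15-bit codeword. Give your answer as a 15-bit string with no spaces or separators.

Place data at non-parity positions: p1 p2 1 p4 0 1 0 p8 0 1 1 1 0 1 0
p1 (pos 1,3,5,7,9,11,13,15): XOR of data positions = 1⊕0⊕0⊕0⊕1⊕0⊕0 = 0
p2 (pos 2,3,6,7,10,11,14,15): XOR of data positions = 1⊕1⊕0⊕1⊕1⊕1⊕0 = 1
p4 (pos 4,5,6,7,12,13,14,15): XOR of data positions = 0⊕1⊕0⊕1⊕0⊕1⊕0 = 1
p8 (pos 8,9,10,11,12,13,14,15): XOR of data positions = 0⊕1⊕1⊕1⊕0⊕1⊕0 = 0
Codeword: 011101000111010

011101000111010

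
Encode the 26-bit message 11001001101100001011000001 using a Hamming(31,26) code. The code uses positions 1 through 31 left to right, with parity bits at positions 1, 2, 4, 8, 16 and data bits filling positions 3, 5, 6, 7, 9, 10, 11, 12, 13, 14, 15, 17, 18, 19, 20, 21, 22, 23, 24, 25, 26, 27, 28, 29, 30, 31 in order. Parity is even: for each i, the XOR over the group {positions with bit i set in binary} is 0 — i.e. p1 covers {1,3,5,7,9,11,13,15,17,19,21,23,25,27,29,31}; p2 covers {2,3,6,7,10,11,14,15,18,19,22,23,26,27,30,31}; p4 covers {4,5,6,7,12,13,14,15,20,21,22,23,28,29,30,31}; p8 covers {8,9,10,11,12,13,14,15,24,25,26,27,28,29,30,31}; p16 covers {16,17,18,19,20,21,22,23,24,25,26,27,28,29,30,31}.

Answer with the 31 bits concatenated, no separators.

0010100110011011100001011000001

Place data at non-parity positions: p1 p2 1 p4 1 0 0 p8 1 0 0 1 1 0 1 p16 1 0 0 0 0 1 0 1 1 0 0 0 0 0 1
p1 (pos 1,3,5,7,9,11,13,15,17,19,21,23,25,27,29,31): XOR of data positions = 1⊕1⊕0⊕1⊕0⊕1⊕1⊕1⊕0⊕0⊕0⊕1⊕0⊕0⊕1 = 0
p2 (pos 2,3,6,7,10,11,14,15,18,19,22,23,26,27,30,31): XOR of data positions = 1⊕0⊕0⊕0⊕0⊕0⊕1⊕0⊕0⊕1⊕0⊕0⊕0⊕0⊕1 = 0
p4 (pos 4,5,6,7,12,13,14,15,20,21,22,23,28,29,30,31): XOR of data positions = 1⊕0⊕0⊕1⊕1⊕0⊕1⊕0⊕0⊕1⊕0⊕0⊕0⊕0⊕1 = 0
p8 (pos 8,9,10,11,12,13,14,15,24,25,26,27,28,29,30,31): XOR of data positions = 1⊕0⊕0⊕1⊕1⊕0⊕1⊕1⊕1⊕0⊕0⊕0⊕0⊕0⊕1 = 1
p16 (pos 16,17,18,19,20,21,22,23,24,25,26,27,28,29,30,31): XOR of data positions = 1⊕0⊕0⊕0⊕0⊕1⊕0⊕1⊕1⊕0⊕0⊕0⊕0⊕0⊕1 = 1
Codeword: 0010100110011011100001011000001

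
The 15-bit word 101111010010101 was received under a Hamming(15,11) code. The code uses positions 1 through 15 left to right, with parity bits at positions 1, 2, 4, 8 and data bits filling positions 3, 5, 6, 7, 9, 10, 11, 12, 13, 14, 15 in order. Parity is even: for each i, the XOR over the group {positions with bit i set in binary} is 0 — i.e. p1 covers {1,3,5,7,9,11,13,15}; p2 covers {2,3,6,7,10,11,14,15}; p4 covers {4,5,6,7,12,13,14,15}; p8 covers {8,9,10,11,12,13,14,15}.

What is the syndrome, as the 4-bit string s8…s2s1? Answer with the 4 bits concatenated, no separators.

0100

s1 (pos 1,3,5,7,9,11,13,15): 1⊕1⊕1⊕0⊕0⊕1⊕1⊕1 = 0
s2 (pos 2,3,6,7,10,11,14,15): 0⊕1⊕1⊕0⊕0⊕1⊕0⊕1 = 0
s4 (pos 4,5,6,7,12,13,14,15): 1⊕1⊕1⊕0⊕0⊕1⊕0⊕1 = 1
s8 (pos 8,9,10,11,12,13,14,15): 1⊕0⊕0⊕1⊕0⊕1⊕0⊕1 = 0
Syndrome s8…s1 = 0100 → error at position 4.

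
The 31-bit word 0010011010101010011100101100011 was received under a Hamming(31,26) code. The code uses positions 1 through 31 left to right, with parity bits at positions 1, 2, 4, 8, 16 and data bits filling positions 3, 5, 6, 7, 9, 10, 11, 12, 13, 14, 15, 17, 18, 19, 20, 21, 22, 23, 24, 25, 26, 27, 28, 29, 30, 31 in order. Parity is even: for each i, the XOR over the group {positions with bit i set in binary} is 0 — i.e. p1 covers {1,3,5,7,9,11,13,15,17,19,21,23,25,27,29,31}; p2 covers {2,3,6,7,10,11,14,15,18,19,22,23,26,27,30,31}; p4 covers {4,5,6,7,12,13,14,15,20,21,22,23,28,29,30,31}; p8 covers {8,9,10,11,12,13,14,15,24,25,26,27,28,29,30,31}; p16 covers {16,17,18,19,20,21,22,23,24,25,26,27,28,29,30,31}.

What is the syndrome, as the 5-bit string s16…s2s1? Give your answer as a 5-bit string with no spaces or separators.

00010

s1 (pos 1,3,5,7,9,11,13,15,17,19,21,23,25,27,29,31): 0⊕1⊕0⊕1⊕1⊕1⊕1⊕1⊕0⊕1⊕0⊕1⊕1⊕0⊕0⊕1 = 0
s2 (pos 2,3,6,7,10,11,14,15,18,19,22,23,26,27,30,31): 0⊕1⊕1⊕1⊕0⊕1⊕0⊕1⊕1⊕1⊕0⊕1⊕1⊕0⊕1⊕1 = 1
s4 (pos 4,5,6,7,12,13,14,15,20,21,22,23,28,29,30,31): 0⊕0⊕1⊕1⊕0⊕1⊕0⊕1⊕1⊕0⊕0⊕1⊕0⊕0⊕1⊕1 = 0
s8 (pos 8,9,10,11,12,13,14,15,24,25,26,27,28,29,30,31): 0⊕1⊕0⊕1⊕0⊕1⊕0⊕1⊕0⊕1⊕1⊕0⊕0⊕0⊕1⊕1 = 0
s16 (pos 16,17,18,19,20,21,22,23,24,25,26,27,28,29,30,31): 0⊕0⊕1⊕1⊕1⊕0⊕0⊕1⊕0⊕1⊕1⊕0⊕0⊕0⊕1⊕1 = 0
Syndrome s16…s1 = 00010 → error at position 2.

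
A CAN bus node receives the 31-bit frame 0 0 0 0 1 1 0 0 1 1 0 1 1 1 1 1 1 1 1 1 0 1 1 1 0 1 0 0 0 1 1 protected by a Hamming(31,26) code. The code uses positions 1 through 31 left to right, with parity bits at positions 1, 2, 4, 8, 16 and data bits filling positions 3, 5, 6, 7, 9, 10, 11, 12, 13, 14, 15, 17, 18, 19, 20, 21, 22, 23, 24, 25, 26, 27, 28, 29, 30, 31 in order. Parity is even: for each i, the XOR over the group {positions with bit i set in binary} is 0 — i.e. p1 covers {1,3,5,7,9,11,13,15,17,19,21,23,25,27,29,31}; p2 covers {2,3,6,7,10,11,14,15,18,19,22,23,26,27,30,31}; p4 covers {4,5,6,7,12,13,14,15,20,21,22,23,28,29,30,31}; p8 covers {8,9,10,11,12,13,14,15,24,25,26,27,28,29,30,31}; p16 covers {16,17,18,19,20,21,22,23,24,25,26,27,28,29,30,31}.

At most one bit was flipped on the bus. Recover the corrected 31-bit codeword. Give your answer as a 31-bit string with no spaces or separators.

s1 (pos 1,3,5,7,9,11,13,15,17,19,21,23,25,27,29,31): 0⊕0⊕1⊕0⊕1⊕0⊕1⊕1⊕1⊕1⊕0⊕1⊕0⊕0⊕0⊕1 = 0
s2 (pos 2,3,6,7,10,11,14,15,18,19,22,23,26,27,30,31): 0⊕0⊕1⊕0⊕1⊕0⊕1⊕1⊕1⊕1⊕1⊕1⊕1⊕0⊕1⊕1 = 1
s4 (pos 4,5,6,7,12,13,14,15,20,21,22,23,28,29,30,31): 0⊕1⊕1⊕0⊕1⊕1⊕1⊕1⊕1⊕0⊕1⊕1⊕0⊕0⊕1⊕1 = 1
s8 (pos 8,9,10,11,12,13,14,15,24,25,26,27,28,29,30,31): 0⊕1⊕1⊕0⊕1⊕1⊕1⊕1⊕1⊕0⊕1⊕0⊕0⊕0⊕1⊕1 = 0
s16 (pos 16,17,18,19,20,21,22,23,24,25,26,27,28,29,30,31): 1⊕1⊕1⊕1⊕1⊕0⊕1⊕1⊕1⊕0⊕1⊕0⊕0⊕0⊕1⊕1 = 1
Syndrome s16…s1 = 10110 → error at position 22.
Flip position 22: 0000110011011111111101110100011 → 0000110011011111111100110100011

0000110011011111111100110100011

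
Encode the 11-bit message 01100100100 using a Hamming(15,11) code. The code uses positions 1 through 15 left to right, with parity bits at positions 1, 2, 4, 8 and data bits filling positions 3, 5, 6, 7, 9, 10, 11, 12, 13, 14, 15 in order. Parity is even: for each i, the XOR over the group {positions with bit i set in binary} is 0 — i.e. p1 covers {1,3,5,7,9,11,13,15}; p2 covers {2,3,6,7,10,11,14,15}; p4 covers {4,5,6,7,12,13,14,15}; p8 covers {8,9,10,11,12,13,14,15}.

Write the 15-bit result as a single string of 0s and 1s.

000111000100100

Place data at non-parity positions: p1 p2 0 p4 1 1 0 p8 0 1 0 0 1 0 0
p1 (pos 1,3,5,7,9,11,13,15): XOR of data positions = 0⊕1⊕0⊕0⊕0⊕1⊕0 = 0
p2 (pos 2,3,6,7,10,11,14,15): XOR of data positions = 0⊕1⊕0⊕1⊕0⊕0⊕0 = 0
p4 (pos 4,5,6,7,12,13,14,15): XOR of data positions = 1⊕1⊕0⊕0⊕1⊕0⊕0 = 1
p8 (pos 8,9,10,11,12,13,14,15): XOR of data positions = 0⊕1⊕0⊕0⊕1⊕0⊕0 = 0
Codeword: 000111000100100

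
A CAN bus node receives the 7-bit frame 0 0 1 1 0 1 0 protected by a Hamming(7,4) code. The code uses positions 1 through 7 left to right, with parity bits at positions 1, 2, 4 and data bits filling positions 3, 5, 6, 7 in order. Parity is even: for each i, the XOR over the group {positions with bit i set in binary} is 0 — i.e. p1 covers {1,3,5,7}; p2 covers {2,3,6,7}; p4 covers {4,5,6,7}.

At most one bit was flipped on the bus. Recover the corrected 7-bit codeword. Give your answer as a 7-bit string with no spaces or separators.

s1 (pos 1,3,5,7): 0⊕1⊕0⊕0 = 1
s2 (pos 2,3,6,7): 0⊕1⊕1⊕0 = 0
s4 (pos 4,5,6,7): 1⊕0⊕1⊕0 = 0
Syndrome s4…s1 = 001 → error at position 1.
Flip position 1: 0011010 → 1011010

1011010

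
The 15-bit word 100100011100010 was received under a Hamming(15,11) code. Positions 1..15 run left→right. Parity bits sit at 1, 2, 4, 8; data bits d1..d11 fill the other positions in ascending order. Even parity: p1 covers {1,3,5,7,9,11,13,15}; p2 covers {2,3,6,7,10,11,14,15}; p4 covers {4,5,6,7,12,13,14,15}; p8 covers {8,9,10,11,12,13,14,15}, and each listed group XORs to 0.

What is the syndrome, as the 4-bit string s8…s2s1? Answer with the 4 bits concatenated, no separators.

0000

s1 (pos 1,3,5,7,9,11,13,15): 1⊕0⊕0⊕0⊕1⊕0⊕0⊕0 = 0
s2 (pos 2,3,6,7,10,11,14,15): 0⊕0⊕0⊕0⊕1⊕0⊕1⊕0 = 0
s4 (pos 4,5,6,7,12,13,14,15): 1⊕0⊕0⊕0⊕0⊕0⊕1⊕0 = 0
s8 (pos 8,9,10,11,12,13,14,15): 1⊕1⊕1⊕0⊕0⊕0⊕1⊕0 = 0
Syndrome s8…s1 = 0000 → no error.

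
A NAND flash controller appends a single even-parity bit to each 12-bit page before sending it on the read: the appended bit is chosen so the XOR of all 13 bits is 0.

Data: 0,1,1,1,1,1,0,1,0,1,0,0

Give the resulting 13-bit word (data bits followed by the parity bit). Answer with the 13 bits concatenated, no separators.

0111110101001

XOR of the 12 data bits: 0⊕1⊕1⊕1⊕1⊕1⊕0⊕1⊕0⊕1⊕0⊕0 = 1
Parity bit = 1 (so all 13 bits XOR to 0).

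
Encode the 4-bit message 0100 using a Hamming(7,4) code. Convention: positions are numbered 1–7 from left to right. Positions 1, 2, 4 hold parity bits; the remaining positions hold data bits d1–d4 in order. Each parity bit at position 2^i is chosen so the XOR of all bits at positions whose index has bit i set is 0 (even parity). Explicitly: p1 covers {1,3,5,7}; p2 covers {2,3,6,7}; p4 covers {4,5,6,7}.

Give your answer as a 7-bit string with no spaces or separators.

Place data at non-parity positions: p1 p2 0 p4 1 0 0
p1 (pos 1,3,5,7): XOR of data positions = 0⊕1⊕0 = 1
p2 (pos 2,3,6,7): XOR of data positions = 0⊕0⊕0 = 0
p4 (pos 4,5,6,7): XOR of data positions = 1⊕0⊕0 = 1
Codeword: 1001100

1001100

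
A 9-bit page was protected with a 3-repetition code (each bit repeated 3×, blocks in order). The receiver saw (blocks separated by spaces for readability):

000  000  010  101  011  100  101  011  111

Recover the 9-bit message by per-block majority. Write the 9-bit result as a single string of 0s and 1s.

Block 1 (000): 0 ones → 0
Block 2 (000): 0 ones → 0
Block 3 (010): 1 one → 0
Block 4 (101): 2 ones → 1
Block 5 (011): 2 ones → 1
Block 6 (100): 1 one → 0
Block 7 (101): 2 ones → 1
Block 8 (011): 2 ones → 1
Block 9 (111): 3 ones → 1

000110111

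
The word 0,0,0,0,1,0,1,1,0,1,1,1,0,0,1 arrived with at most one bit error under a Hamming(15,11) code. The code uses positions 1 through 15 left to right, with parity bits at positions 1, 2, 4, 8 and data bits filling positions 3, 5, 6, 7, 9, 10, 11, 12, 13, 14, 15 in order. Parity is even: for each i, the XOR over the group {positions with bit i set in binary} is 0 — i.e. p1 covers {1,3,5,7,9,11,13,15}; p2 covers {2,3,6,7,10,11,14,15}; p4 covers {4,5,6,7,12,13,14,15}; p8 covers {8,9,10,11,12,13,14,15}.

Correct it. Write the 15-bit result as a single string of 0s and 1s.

000010100111001

s1 (pos 1,3,5,7,9,11,13,15): 0⊕0⊕1⊕1⊕0⊕1⊕0⊕1 = 0
s2 (pos 2,3,6,7,10,11,14,15): 0⊕0⊕0⊕1⊕1⊕1⊕0⊕1 = 0
s4 (pos 4,5,6,7,12,13,14,15): 0⊕1⊕0⊕1⊕1⊕0⊕0⊕1 = 0
s8 (pos 8,9,10,11,12,13,14,15): 1⊕0⊕1⊕1⊕1⊕0⊕0⊕1 = 1
Syndrome s8…s1 = 1000 → error at position 8.
Flip position 8: 000010110111001 → 000010100111001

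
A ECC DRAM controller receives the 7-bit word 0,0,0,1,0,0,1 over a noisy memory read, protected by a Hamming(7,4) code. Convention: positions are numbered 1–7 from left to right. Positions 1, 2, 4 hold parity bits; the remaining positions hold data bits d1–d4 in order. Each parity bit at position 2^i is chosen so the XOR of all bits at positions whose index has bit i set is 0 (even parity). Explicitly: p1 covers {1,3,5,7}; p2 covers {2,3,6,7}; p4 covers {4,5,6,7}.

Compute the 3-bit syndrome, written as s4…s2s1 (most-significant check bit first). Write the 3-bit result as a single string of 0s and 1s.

s1 (pos 1,3,5,7): 0⊕0⊕0⊕1 = 1
s2 (pos 2,3,6,7): 0⊕0⊕0⊕1 = 1
s4 (pos 4,5,6,7): 1⊕0⊕0⊕1 = 0
Syndrome s4…s1 = 011 → error at position 3.

011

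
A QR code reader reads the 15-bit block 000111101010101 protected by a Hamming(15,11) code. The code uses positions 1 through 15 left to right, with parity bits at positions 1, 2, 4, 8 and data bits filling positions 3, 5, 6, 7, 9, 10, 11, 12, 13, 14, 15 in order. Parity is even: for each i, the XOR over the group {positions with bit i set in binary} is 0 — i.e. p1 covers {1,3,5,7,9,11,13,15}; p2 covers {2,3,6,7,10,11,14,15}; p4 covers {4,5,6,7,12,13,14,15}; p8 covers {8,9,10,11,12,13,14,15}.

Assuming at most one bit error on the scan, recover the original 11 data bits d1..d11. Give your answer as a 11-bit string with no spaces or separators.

01111010101

s1 (pos 1,3,5,7,9,11,13,15): 0⊕0⊕1⊕1⊕1⊕1⊕1⊕1 = 0
s2 (pos 2,3,6,7,10,11,14,15): 0⊕0⊕1⊕1⊕0⊕1⊕0⊕1 = 0
s4 (pos 4,5,6,7,12,13,14,15): 1⊕1⊕1⊕1⊕0⊕1⊕0⊕1 = 0
s8 (pos 8,9,10,11,12,13,14,15): 0⊕1⊕0⊕1⊕0⊕1⊕0⊕1 = 0
Syndrome s8…s1 = 0000 → no error.
Read data bits from positions 3,5,6,7,9,10,11,12,13,14,15: 01111010101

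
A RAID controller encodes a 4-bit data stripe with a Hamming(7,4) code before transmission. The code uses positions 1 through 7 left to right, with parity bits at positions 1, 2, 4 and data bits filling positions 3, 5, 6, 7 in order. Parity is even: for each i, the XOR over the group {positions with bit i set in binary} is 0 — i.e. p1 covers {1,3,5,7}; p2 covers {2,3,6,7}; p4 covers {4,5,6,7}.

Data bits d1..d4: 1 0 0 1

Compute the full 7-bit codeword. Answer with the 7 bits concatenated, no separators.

Place data at non-parity positions: p1 p2 1 p4 0 0 1
p1 (pos 1,3,5,7): XOR of data positions = 1⊕0⊕1 = 0
p2 (pos 2,3,6,7): XOR of data positions = 1⊕0⊕1 = 0
p4 (pos 4,5,6,7): XOR of data positions = 0⊕0⊕1 = 1
Codeword: 0011001

0011001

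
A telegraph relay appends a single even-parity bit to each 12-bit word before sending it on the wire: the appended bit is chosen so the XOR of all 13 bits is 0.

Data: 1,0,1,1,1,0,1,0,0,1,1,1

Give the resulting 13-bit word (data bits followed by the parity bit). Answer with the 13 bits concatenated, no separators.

1011101001110

XOR of the 12 data bits: 1⊕0⊕1⊕1⊕1⊕0⊕1⊕0⊕0⊕1⊕1⊕1 = 0
Parity bit = 0 (so all 13 bits XOR to 0).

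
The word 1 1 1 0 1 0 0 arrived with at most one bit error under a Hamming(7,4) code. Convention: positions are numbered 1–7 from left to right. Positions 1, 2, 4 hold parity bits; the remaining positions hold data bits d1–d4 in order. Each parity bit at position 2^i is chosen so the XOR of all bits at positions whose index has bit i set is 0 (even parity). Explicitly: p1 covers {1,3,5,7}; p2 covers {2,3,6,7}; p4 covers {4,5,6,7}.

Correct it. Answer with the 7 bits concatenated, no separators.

s1 (pos 1,3,5,7): 1⊕1⊕1⊕0 = 1
s2 (pos 2,3,6,7): 1⊕1⊕0⊕0 = 0
s4 (pos 4,5,6,7): 0⊕1⊕0⊕0 = 1
Syndrome s4…s1 = 101 → error at position 5.
Flip position 5: 1110100 → 1110000

1110000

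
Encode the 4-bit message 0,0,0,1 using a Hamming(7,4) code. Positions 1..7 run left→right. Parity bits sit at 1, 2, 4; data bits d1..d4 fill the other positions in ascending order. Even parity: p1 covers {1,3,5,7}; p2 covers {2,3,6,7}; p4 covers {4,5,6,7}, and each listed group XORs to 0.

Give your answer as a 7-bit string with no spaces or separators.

1101001

Place data at non-parity positions: p1 p2 0 p4 0 0 1
p1 (pos 1,3,5,7): XOR of data positions = 0⊕0⊕1 = 1
p2 (pos 2,3,6,7): XOR of data positions = 0⊕0⊕1 = 1
p4 (pos 4,5,6,7): XOR of data positions = 0⊕0⊕1 = 1
Codeword: 1101001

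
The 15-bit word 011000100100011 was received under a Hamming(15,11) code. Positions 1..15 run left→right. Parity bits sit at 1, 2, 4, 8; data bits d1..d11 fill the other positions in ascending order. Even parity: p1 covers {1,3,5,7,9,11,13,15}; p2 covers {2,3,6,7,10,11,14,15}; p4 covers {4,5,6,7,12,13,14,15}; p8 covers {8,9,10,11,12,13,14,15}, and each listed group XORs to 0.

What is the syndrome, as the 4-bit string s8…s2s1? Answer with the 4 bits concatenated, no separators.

1101

s1 (pos 1,3,5,7,9,11,13,15): 0⊕1⊕0⊕1⊕0⊕0⊕0⊕1 = 1
s2 (pos 2,3,6,7,10,11,14,15): 1⊕1⊕0⊕1⊕1⊕0⊕1⊕1 = 0
s4 (pos 4,5,6,7,12,13,14,15): 0⊕0⊕0⊕1⊕0⊕0⊕1⊕1 = 1
s8 (pos 8,9,10,11,12,13,14,15): 0⊕0⊕1⊕0⊕0⊕0⊕1⊕1 = 1
Syndrome s8…s1 = 1101 → error at position 13.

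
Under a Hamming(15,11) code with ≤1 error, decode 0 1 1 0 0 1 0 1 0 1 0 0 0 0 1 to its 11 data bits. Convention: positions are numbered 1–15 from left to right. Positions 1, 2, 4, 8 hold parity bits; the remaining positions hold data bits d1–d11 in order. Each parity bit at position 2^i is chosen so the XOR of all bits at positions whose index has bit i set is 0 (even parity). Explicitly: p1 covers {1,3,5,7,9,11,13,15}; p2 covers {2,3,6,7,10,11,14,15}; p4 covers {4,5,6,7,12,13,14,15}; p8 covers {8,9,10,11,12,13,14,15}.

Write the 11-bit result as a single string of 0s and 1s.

10100000001

s1 (pos 1,3,5,7,9,11,13,15): 0⊕1⊕0⊕0⊕0⊕0⊕0⊕1 = 0
s2 (pos 2,3,6,7,10,11,14,15): 1⊕1⊕1⊕0⊕1⊕0⊕0⊕1 = 1
s4 (pos 4,5,6,7,12,13,14,15): 0⊕0⊕1⊕0⊕0⊕0⊕0⊕1 = 0
s8 (pos 8,9,10,11,12,13,14,15): 1⊕0⊕1⊕0⊕0⊕0⊕0⊕1 = 1
Syndrome s8…s1 = 1010 → error at position 10.
Flip position 10: 011001010100001 → 011001010000001
Read data bits from positions 3,5,6,7,9,10,11,12,13,14,15: 10100000001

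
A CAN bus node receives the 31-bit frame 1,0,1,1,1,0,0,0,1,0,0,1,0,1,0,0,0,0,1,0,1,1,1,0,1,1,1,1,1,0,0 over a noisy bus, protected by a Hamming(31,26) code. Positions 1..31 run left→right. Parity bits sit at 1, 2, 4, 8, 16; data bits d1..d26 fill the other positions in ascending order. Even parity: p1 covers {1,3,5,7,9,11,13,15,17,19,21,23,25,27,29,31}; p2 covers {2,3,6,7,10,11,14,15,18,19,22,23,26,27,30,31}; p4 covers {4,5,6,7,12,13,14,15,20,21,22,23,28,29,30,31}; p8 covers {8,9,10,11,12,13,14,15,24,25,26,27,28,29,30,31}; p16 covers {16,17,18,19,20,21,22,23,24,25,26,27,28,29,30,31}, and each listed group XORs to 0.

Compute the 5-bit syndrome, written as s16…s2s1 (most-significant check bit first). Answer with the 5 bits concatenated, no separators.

10110

s1 (pos 1,3,5,7,9,11,13,15,17,19,21,23,25,27,29,31): 1⊕1⊕1⊕0⊕1⊕0⊕0⊕0⊕0⊕1⊕1⊕1⊕1⊕1⊕1⊕0 = 0
s2 (pos 2,3,6,7,10,11,14,15,18,19,22,23,26,27,30,31): 0⊕1⊕0⊕0⊕0⊕0⊕1⊕0⊕0⊕1⊕1⊕1⊕1⊕1⊕0⊕0 = 1
s4 (pos 4,5,6,7,12,13,14,15,20,21,22,23,28,29,30,31): 1⊕1⊕0⊕0⊕1⊕0⊕1⊕0⊕0⊕1⊕1⊕1⊕1⊕1⊕0⊕0 = 1
s8 (pos 8,9,10,11,12,13,14,15,24,25,26,27,28,29,30,31): 0⊕1⊕0⊕0⊕1⊕0⊕1⊕0⊕0⊕1⊕1⊕1⊕1⊕1⊕0⊕0 = 0
s16 (pos 16,17,18,19,20,21,22,23,24,25,26,27,28,29,30,31): 0⊕0⊕0⊕1⊕0⊕1⊕1⊕1⊕0⊕1⊕1⊕1⊕1⊕1⊕0⊕0 = 1
Syndrome s16…s1 = 10110 → error at position 22.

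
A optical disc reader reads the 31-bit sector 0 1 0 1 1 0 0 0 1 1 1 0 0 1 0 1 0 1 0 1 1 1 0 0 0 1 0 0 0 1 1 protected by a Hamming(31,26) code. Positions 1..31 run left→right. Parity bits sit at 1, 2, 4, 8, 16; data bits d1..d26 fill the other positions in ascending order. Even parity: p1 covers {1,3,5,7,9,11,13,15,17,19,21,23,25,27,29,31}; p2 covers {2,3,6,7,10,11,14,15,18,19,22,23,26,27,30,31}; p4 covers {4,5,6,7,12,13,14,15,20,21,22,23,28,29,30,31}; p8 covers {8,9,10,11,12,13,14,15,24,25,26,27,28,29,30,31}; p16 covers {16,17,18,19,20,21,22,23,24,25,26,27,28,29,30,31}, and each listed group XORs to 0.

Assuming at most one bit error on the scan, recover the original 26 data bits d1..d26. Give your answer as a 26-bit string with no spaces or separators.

01001100010010111000100011

s1 (pos 1,3,5,7,9,11,13,15,17,19,21,23,25,27,29,31): 0⊕0⊕1⊕0⊕1⊕1⊕0⊕0⊕0⊕0⊕1⊕0⊕0⊕0⊕0⊕1 = 1
s2 (pos 2,3,6,7,10,11,14,15,18,19,22,23,26,27,30,31): 1⊕0⊕0⊕0⊕1⊕1⊕1⊕0⊕1⊕0⊕1⊕0⊕1⊕0⊕1⊕1 = 1
s4 (pos 4,5,6,7,12,13,14,15,20,21,22,23,28,29,30,31): 1⊕1⊕0⊕0⊕0⊕0⊕1⊕0⊕1⊕1⊕1⊕0⊕0⊕0⊕1⊕1 = 0
s8 (pos 8,9,10,11,12,13,14,15,24,25,26,27,28,29,30,31): 0⊕1⊕1⊕1⊕0⊕0⊕1⊕0⊕0⊕0⊕1⊕0⊕0⊕0⊕1⊕1 = 1
s16 (pos 16,17,18,19,20,21,22,23,24,25,26,27,28,29,30,31): 1⊕0⊕1⊕0⊕1⊕1⊕1⊕0⊕0⊕0⊕1⊕0⊕0⊕0⊕1⊕1 = 0
Syndrome s16…s1 = 01011 → error at position 11.
Flip position 11: 0101100011100101010111000100011 → 0101100011000101010111000100011
Read data bits from positions 3,5,6,7,9,10,11,12,13,14,15,17,18,19,20,21,22,23,24,25,26,27,28,29,30,31: 01001100010010111000100011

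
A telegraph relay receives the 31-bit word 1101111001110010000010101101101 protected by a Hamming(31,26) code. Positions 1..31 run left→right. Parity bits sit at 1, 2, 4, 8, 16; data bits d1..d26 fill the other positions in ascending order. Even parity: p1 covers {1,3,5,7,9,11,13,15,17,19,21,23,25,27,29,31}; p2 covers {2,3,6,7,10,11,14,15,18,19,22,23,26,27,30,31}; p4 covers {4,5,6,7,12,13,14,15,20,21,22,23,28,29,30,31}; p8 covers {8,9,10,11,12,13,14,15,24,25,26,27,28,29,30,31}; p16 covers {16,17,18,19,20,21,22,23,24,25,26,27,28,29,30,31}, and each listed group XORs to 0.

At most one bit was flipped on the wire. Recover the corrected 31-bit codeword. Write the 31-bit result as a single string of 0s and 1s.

1101111001110010000010101101111

s1 (pos 1,3,5,7,9,11,13,15,17,19,21,23,25,27,29,31): 1⊕0⊕1⊕1⊕0⊕1⊕0⊕1⊕0⊕0⊕1⊕1⊕1⊕0⊕1⊕1 = 0
s2 (pos 2,3,6,7,10,11,14,15,18,19,22,23,26,27,30,31): 1⊕0⊕1⊕1⊕1⊕1⊕0⊕1⊕0⊕0⊕0⊕1⊕1⊕0⊕0⊕1 = 1
s4 (pos 4,5,6,7,12,13,14,15,20,21,22,23,28,29,30,31): 1⊕1⊕1⊕1⊕1⊕0⊕0⊕1⊕0⊕1⊕0⊕1⊕1⊕1⊕0⊕1 = 1
s8 (pos 8,9,10,11,12,13,14,15,24,25,26,27,28,29,30,31): 0⊕0⊕1⊕1⊕1⊕0⊕0⊕1⊕0⊕1⊕1⊕0⊕1⊕1⊕0⊕1 = 1
s16 (pos 16,17,18,19,20,21,22,23,24,25,26,27,28,29,30,31): 0⊕0⊕0⊕0⊕0⊕1⊕0⊕1⊕0⊕1⊕1⊕0⊕1⊕1⊕0⊕1 = 1
Syndrome s16…s1 = 11110 → error at position 30.
Flip position 30: 1101111001110010000010101101101 → 1101111001110010000010101101111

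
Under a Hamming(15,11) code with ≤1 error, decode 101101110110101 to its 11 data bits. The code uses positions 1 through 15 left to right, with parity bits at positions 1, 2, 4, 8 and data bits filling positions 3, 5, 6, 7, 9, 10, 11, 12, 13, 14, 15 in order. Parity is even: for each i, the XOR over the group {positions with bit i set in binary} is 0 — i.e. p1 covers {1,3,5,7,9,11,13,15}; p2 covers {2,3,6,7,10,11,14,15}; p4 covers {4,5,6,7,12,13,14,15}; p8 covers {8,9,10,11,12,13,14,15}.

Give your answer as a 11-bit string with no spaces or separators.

10110111101

s1 (pos 1,3,5,7,9,11,13,15): 1⊕1⊕0⊕1⊕0⊕1⊕1⊕1 = 0
s2 (pos 2,3,6,7,10,11,14,15): 0⊕1⊕1⊕1⊕1⊕1⊕0⊕1 = 0
s4 (pos 4,5,6,7,12,13,14,15): 1⊕0⊕1⊕1⊕0⊕1⊕0⊕1 = 1
s8 (pos 8,9,10,11,12,13,14,15): 1⊕0⊕1⊕1⊕0⊕1⊕0⊕1 = 1
Syndrome s8…s1 = 1100 → error at position 12.
Flip position 12: 101101110110101 → 101101110111101
Read data bits from positions 3,5,6,7,9,10,11,12,13,14,15: 10110111101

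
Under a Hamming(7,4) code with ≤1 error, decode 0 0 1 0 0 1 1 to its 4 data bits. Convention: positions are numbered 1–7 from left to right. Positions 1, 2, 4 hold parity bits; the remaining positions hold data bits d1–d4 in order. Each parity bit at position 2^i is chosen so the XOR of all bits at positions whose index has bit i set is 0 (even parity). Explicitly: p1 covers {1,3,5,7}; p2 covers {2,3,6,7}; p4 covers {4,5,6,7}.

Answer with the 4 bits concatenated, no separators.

1011

s1 (pos 1,3,5,7): 0⊕1⊕0⊕1 = 0
s2 (pos 2,3,6,7): 0⊕1⊕1⊕1 = 1
s4 (pos 4,5,6,7): 0⊕0⊕1⊕1 = 0
Syndrome s4…s1 = 010 → error at position 2.
Flip position 2: 0010011 → 0110011
Read data bits from positions 3,5,6,7: 1011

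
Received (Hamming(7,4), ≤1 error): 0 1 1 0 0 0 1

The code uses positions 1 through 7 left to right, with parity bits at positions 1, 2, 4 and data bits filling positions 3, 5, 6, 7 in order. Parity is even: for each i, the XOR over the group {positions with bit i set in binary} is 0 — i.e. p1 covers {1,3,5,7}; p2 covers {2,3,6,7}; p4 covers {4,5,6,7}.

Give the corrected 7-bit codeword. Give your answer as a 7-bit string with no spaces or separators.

s1 (pos 1,3,5,7): 0⊕1⊕0⊕1 = 0
s2 (pos 2,3,6,7): 1⊕1⊕0⊕1 = 1
s4 (pos 4,5,6,7): 0⊕0⊕0⊕1 = 1
Syndrome s4…s1 = 110 → error at position 6.
Flip position 6: 0110001 → 0110011

0110011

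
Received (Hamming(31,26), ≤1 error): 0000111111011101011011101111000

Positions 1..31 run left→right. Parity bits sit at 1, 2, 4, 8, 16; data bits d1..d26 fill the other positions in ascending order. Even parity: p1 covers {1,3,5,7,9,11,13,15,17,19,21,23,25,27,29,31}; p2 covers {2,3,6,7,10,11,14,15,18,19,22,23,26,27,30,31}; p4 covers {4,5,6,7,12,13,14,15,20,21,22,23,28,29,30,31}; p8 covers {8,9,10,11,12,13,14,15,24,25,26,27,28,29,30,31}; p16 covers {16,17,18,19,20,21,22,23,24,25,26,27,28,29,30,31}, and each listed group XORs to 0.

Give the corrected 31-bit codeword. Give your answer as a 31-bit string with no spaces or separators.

s1 (pos 1,3,5,7,9,11,13,15,17,19,21,23,25,27,29,31): 0⊕0⊕1⊕1⊕1⊕0⊕1⊕0⊕0⊕1⊕1⊕1⊕1⊕1⊕0⊕0 = 1
s2 (pos 2,3,6,7,10,11,14,15,18,19,22,23,26,27,30,31): 0⊕0⊕1⊕1⊕1⊕0⊕1⊕0⊕1⊕1⊕1⊕1⊕1⊕1⊕0⊕0 = 0
s4 (pos 4,5,6,7,12,13,14,15,20,21,22,23,28,29,30,31): 0⊕1⊕1⊕1⊕1⊕1⊕1⊕0⊕0⊕1⊕1⊕1⊕1⊕0⊕0⊕0 = 0
s8 (pos 8,9,10,11,12,13,14,15,24,25,26,27,28,29,30,31): 1⊕1⊕1⊕0⊕1⊕1⊕1⊕0⊕0⊕1⊕1⊕1⊕1⊕0⊕0⊕0 = 0
s16 (pos 16,17,18,19,20,21,22,23,24,25,26,27,28,29,30,31): 1⊕0⊕1⊕1⊕0⊕1⊕1⊕1⊕0⊕1⊕1⊕1⊕1⊕0⊕0⊕0 = 0
Syndrome s16…s1 = 00001 → error at position 1.
Flip position 1: 0000111111011101011011101111000 → 1000111111011101011011101111000

1000111111011101011011101111000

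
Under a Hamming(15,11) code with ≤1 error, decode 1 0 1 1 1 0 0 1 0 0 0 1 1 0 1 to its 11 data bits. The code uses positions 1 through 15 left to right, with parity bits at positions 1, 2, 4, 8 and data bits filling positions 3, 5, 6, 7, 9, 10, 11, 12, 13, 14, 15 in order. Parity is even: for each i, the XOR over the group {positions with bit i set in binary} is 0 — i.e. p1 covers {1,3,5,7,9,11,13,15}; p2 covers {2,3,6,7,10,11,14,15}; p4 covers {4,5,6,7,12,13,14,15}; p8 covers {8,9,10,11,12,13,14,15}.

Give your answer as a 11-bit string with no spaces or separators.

10000001101

s1 (pos 1,3,5,7,9,11,13,15): 1⊕1⊕1⊕0⊕0⊕0⊕1⊕1 = 1
s2 (pos 2,3,6,7,10,11,14,15): 0⊕1⊕0⊕0⊕0⊕0⊕0⊕1 = 0
s4 (pos 4,5,6,7,12,13,14,15): 1⊕1⊕0⊕0⊕1⊕1⊕0⊕1 = 1
s8 (pos 8,9,10,11,12,13,14,15): 1⊕0⊕0⊕0⊕1⊕1⊕0⊕1 = 0
Syndrome s8…s1 = 0101 → error at position 5.
Flip position 5: 101110010001101 → 101100010001101
Read data bits from positions 3,5,6,7,9,10,11,12,13,14,15: 10000001101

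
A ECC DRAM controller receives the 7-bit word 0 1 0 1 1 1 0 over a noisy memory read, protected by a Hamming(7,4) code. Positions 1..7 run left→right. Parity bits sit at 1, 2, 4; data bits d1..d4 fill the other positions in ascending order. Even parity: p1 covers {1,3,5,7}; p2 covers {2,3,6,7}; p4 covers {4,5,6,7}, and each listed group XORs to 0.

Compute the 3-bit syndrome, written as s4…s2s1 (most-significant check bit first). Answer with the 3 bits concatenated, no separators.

101

s1 (pos 1,3,5,7): 0⊕0⊕1⊕0 = 1
s2 (pos 2,3,6,7): 1⊕0⊕1⊕0 = 0
s4 (pos 4,5,6,7): 1⊕1⊕1⊕0 = 1
Syndrome s4…s1 = 101 → error at position 5.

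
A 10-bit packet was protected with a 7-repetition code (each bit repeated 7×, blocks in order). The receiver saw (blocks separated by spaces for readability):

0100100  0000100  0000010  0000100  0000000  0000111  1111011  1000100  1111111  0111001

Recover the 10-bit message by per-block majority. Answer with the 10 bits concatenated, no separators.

0000001011

Block 1 (0100100): 2 ones → 0
Block 2 (0000100): 1 one → 0
Block 3 (0000010): 1 one → 0
Block 4 (0000100): 1 one → 0
Block 5 (0000000): 0 ones → 0
Block 6 (0000111): 3 ones → 0
Block 7 (1111011): 6 ones → 1
Block 8 (1000100): 2 ones → 0
Block 9 (1111111): 7 ones → 1
Block 10 (0111001): 4 ones → 1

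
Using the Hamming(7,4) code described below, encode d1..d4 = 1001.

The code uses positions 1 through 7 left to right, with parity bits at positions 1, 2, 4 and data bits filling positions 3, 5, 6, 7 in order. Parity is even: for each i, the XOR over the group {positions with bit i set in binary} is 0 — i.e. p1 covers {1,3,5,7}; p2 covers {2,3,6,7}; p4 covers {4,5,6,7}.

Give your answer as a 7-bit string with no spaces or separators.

Place data at non-parity positions: p1 p2 1 p4 0 0 1
p1 (pos 1,3,5,7): XOR of data positions = 1⊕0⊕1 = 0
p2 (pos 2,3,6,7): XOR of data positions = 1⊕0⊕1 = 0
p4 (pos 4,5,6,7): XOR of data positions = 0⊕0⊕1 = 1
Codeword: 0011001

0011001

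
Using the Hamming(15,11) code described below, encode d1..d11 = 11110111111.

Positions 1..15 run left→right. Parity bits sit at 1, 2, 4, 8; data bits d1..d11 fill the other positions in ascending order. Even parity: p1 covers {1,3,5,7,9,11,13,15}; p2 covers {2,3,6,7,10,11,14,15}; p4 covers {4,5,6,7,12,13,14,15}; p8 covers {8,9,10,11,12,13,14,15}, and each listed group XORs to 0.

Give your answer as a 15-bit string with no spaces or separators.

011111100111111

Place data at non-parity positions: p1 p2 1 p4 1 1 1 p8 0 1 1 1 1 1 1
p1 (pos 1,3,5,7,9,11,13,15): XOR of data positions = 1⊕1⊕1⊕0⊕1⊕1⊕1 = 0
p2 (pos 2,3,6,7,10,11,14,15): XOR of data positions = 1⊕1⊕1⊕1⊕1⊕1⊕1 = 1
p4 (pos 4,5,6,7,12,13,14,15): XOR of data positions = 1⊕1⊕1⊕1⊕1⊕1⊕1 = 1
p8 (pos 8,9,10,11,12,13,14,15): XOR of data positions = 0⊕1⊕1⊕1⊕1⊕1⊕1 = 0
Codeword: 011111100111111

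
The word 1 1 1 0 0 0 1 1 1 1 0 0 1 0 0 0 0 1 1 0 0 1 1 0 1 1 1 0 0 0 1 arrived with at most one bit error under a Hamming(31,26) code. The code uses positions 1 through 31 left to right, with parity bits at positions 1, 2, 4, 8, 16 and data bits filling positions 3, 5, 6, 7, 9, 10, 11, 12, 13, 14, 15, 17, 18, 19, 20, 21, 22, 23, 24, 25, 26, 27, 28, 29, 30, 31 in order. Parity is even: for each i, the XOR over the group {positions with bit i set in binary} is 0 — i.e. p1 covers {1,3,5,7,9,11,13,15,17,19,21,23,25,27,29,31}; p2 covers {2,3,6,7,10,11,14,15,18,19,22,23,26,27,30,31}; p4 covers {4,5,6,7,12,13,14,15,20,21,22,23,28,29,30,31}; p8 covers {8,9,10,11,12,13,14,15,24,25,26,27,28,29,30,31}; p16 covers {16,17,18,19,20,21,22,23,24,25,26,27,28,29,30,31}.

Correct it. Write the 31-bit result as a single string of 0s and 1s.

1110011111001000011001101110001

s1 (pos 1,3,5,7,9,11,13,15,17,19,21,23,25,27,29,31): 1⊕1⊕0⊕1⊕1⊕0⊕1⊕0⊕0⊕1⊕0⊕1⊕1⊕1⊕0⊕1 = 0
s2 (pos 2,3,6,7,10,11,14,15,18,19,22,23,26,27,30,31): 1⊕1⊕0⊕1⊕1⊕0⊕0⊕0⊕1⊕1⊕1⊕1⊕1⊕1⊕0⊕1 = 1
s4 (pos 4,5,6,7,12,13,14,15,20,21,22,23,28,29,30,31): 0⊕0⊕0⊕1⊕0⊕1⊕0⊕0⊕0⊕0⊕1⊕1⊕0⊕0⊕0⊕1 = 1
s8 (pos 8,9,10,11,12,13,14,15,24,25,26,27,28,29,30,31): 1⊕1⊕1⊕0⊕0⊕1⊕0⊕0⊕0⊕1⊕1⊕1⊕0⊕0⊕0⊕1 = 0
s16 (pos 16,17,18,19,20,21,22,23,24,25,26,27,28,29,30,31): 0⊕0⊕1⊕1⊕0⊕0⊕1⊕1⊕0⊕1⊕1⊕1⊕0⊕0⊕0⊕1 = 0
Syndrome s16…s1 = 00110 → error at position 6.
Flip position 6: 1110001111001000011001101110001 → 1110011111001000011001101110001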